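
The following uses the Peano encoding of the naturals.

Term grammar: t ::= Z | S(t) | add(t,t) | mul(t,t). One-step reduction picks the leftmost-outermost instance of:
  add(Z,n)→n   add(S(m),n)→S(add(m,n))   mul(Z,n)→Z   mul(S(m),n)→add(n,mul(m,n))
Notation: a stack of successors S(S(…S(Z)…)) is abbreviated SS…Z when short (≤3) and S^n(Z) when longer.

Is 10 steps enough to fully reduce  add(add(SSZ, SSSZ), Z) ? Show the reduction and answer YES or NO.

Answer: YES — reaches normal form S^5(Z) in 9 ≤ 10 steps

Reduction:
  start: add(add(SSZ, SSSZ), Z)
  [1] add(S(add(SZ, SSSZ)), Z)
  [2] S(add(add(SZ, SSSZ), Z))
  [3] S(add(S(add(Z, SSSZ)), Z))
  [4] S(S(add(add(Z, SSSZ), Z)))
  [5] S(S(add(SSSZ, Z)))
  [6] S(S(S(add(SSZ, Z))))
  [7] S(S(S(S(add(SZ, Z)))))
  [8] S(S(S(S(S(add(Z, Z))))))
  [9] S^5(Z)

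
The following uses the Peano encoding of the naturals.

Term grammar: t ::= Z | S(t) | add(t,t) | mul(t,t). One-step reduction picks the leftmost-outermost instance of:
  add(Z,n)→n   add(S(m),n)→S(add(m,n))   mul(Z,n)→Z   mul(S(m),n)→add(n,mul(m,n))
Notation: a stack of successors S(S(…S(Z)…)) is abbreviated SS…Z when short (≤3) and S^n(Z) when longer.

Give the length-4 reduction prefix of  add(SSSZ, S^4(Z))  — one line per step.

  start: add(SSSZ, S^4(Z))
  [1] S(add(SSZ, S^4(Z)))
  [2] S(S(add(SZ, S^4(Z))))
  [3] S(S(S(add(Z, S^4(Z)))))
  [4] S^7(Z)

Answer: after 4 steps: S^7(Z)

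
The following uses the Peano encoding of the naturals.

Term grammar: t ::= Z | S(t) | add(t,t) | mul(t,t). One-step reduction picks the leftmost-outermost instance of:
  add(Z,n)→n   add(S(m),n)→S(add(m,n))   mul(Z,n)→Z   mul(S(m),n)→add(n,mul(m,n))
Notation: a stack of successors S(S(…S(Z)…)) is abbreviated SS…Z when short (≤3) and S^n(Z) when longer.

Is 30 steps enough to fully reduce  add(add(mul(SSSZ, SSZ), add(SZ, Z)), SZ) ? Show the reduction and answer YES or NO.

  start: add(add(mul(SSSZ, SSZ), add(SZ, Z)), SZ)
  step 1: add(add(add(SSZ, mul(SSZ, SSZ)), add(SZ, Z)), SZ)
  step 2: add(add(S(add(SZ, mul(SSZ, SSZ))), add(SZ, Z)), SZ)
  step 3: add(S(add(add(SZ, mul(SSZ, SSZ)), add(SZ, Z))), SZ)
  step 4: S(add(add(add(SZ, mul(SSZ, SSZ)), add(SZ, Z)), SZ))
  step 5: S(add(add(S(add(Z, mul(SSZ, SSZ))), add(SZ, Z)), SZ))
  step 6: S(add(S(add(add(Z, mul(SSZ, SSZ)), add(SZ, Z))), SZ))
  step 7: S(S(add(add(add(Z, mul(SSZ, SSZ)), add(SZ, Z)), SZ)))
  step 8: S(S(add(add(mul(SSZ, SSZ), add(SZ, Z)), SZ)))
  step 9: S(S(add(add(add(SSZ, mul(SZ, SSZ)), add(SZ, Z)), SZ)))
  step 10: S(S(add(add(S(add(SZ, mul(SZ, SSZ))), add(SZ, Z)), SZ)))
  step 11: S(S(add(S(add(add(SZ, mul(SZ, SSZ)), add(SZ, Z))), SZ)))
  step 12: S(S(S(add(add(add(SZ, mul(SZ, SSZ)), add(SZ, Z)), SZ))))
  step 13: S(S(S(add(add(S(add(Z, mul(SZ, SSZ))), add(SZ, Z)), SZ))))
  step 14: S(S(S(add(S(add(add(Z, mul(SZ, SSZ)), add(SZ, Z))), SZ))))
  step 15: S(S(S(S(add(add(add(Z, mul(SZ, SSZ)), add(SZ, Z)), SZ)))))
  step 16: S(S(S(S(add(add(mul(SZ, SSZ), add(SZ, Z)), SZ)))))
  step 17: S(S(S(S(add(add(add(SSZ, mul(Z, SSZ)), add(SZ, Z)), SZ)))))
  step 18: S(S(S(S(add(add(S(add(SZ, mul(Z, SSZ))), add(SZ, Z)), SZ)))))
  step 19: S(S(S(S(add(S(add(add(SZ, mul(Z, SSZ)), add(SZ, Z))), SZ)))))
  step 20: S(S(S(S(S(add(add(add(SZ, mul(Z, SSZ)), add(SZ, Z)), SZ))))))
  step 21: S(S(S(S(S(add(add(S(add(Z, mul(Z, SSZ))), add(SZ, Z)), SZ))))))
  step 22: S(S(S(S(S(add(S(add(add(Z, mul(Z, SSZ)), add(SZ, Z))), SZ))))))
  step 23: S(S(S(S(S(S(add(add(add(Z, mul(Z, SSZ)), add(SZ, Z)), SZ)))))))
  step 24: S(S(S(S(S(S(add(add(mul(Z, SSZ), add(SZ, Z)), SZ)))))))
  step 25: S(S(S(S(S(S(add(add(Z, add(SZ, Z)), SZ)))))))
  step 26: S(S(S(S(S(S(add(add(SZ, Z), SZ)))))))
  step 27: S(S(S(S(S(S(add(S(add(Z, Z)), SZ)))))))
  step 28: S(S(S(S(S(S(S(add(add(Z, Z), SZ))))))))
  step 29: S(S(S(S(S(S(S(add(Z, SZ))))))))
  step 30: S^8(Z)

Answer: YES — reaches normal form S^8(Z) in 30 ≤ 30 steps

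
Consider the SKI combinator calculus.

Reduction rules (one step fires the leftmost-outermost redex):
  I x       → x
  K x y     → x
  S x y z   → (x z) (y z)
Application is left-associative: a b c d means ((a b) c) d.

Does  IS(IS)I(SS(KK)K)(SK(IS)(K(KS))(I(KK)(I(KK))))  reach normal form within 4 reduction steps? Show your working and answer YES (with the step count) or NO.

Answer: NO — after 4 steps the term is SS(KK)K(SK(IS)(K(KS))(I(KK)(I(KK))))(I(SS(KK)K)(SK(IS)(K(KS))(I(KK)(I(KK))))), not yet normal

Reduction:
  start: IS(IS)I(SS(KK)K)(SK(IS)(K(KS))(I(KK)(I(KK))))
  →1  S(IS)I(SS(KK)K)(SK(IS)(K(KS))(I(KK)(I(KK))))
  →2  IS(SS(KK)K)(I(SS(KK)K))(SK(IS)(K(KS))(I(KK)(I(KK))))
  →3  S(SS(KK)K)(I(SS(KK)K))(SK(IS)(K(KS))(I(KK)(I(KK))))
  →4  SS(KK)K(SK(IS)(K(KS))(I(KK)(I(KK))))(I(SS(KK)K)(SK(IS)(K(KS))(I(KK)(I(KK)))))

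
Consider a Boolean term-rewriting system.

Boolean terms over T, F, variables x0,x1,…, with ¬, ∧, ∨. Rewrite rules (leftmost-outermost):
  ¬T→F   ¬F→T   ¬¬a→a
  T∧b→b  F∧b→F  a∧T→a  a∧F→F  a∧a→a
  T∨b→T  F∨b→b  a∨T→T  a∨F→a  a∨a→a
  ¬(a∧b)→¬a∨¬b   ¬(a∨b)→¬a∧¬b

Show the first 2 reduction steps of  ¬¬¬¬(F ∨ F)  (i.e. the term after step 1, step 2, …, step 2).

Answer: after 2 steps: F ∨ F

Working:
  start: ¬¬¬¬(F ∨ F)
  step 1: ¬¬(F ∨ F)
  step 2: F ∨ F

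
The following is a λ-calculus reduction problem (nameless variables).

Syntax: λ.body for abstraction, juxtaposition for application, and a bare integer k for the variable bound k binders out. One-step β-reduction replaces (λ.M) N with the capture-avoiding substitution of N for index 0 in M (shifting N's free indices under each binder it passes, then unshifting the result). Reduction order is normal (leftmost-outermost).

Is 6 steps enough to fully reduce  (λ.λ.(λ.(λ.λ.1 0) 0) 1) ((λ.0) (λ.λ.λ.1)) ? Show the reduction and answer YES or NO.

  start: (λ.λ.(λ.(λ.λ.1 0) 0) 1) ((λ.0) (λ.λ.λ.1))
  [1] λ.(λ.(λ.λ.1 0) 0) ((λ.0) (λ.λ.λ.1))
  [2] λ.(λ.λ.1 0) ((λ.0) (λ.λ.λ.1))
  [3] λ.λ.(λ.0) (λ.λ.λ.1) 0
  [4] λ.λ.(λ.λ.λ.1) 0
  [5] λ.λ.λ.λ.1

Answer: YES — reaches normal form λ.λ.λ.λ.1 in 5 ≤ 6 steps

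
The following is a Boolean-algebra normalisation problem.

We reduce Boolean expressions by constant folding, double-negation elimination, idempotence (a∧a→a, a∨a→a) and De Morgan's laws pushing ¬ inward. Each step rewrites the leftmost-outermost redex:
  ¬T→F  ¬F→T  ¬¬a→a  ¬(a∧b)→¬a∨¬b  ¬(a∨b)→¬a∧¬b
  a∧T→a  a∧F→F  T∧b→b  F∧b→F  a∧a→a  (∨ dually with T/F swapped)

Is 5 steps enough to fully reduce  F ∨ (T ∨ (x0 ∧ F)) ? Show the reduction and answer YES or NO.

  start: F ∨ (T ∨ (x0 ∧ F))
  [1] T ∨ (x0 ∧ F)
  [2] T

Answer: YES — reaches normal form T in 2 ≤ 5 steps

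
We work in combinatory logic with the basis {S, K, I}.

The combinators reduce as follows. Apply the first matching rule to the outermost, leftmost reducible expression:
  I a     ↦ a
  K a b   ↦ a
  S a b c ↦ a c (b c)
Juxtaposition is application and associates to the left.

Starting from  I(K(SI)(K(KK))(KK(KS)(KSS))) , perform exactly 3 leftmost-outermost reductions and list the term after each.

  start: I(K(SI)(K(KK))(KK(KS)(KSS)))
  [1] K(SI)(K(KK))(KK(KS)(KSS))
  [2] SI(KK(KS)(KSS))
  [3] SI(K(KSS))

Answer: after 3 steps: SI(K(KSS))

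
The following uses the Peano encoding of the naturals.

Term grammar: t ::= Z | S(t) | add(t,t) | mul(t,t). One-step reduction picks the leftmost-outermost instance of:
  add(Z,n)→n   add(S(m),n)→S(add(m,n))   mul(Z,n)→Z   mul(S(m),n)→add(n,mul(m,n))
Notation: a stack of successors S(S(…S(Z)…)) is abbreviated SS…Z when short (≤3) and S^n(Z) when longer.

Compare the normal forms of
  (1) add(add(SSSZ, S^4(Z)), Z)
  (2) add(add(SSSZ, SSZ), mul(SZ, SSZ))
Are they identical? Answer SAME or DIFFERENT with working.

Answer: SAME — A ⇓ S^7(Z), B ⇓ S^7(Z)

Reduction:
Term A:
  start: add(add(SSSZ, S^4(Z)), Z)
  step 1: add(S(add(SSZ, S^4(Z))), Z)
  step 2: S(add(add(SSZ, S^4(Z)), Z))
  step 3: S(add(S(add(SZ, S^4(Z))), Z))
  step 4: S(S(add(add(SZ, S^4(Z)), Z)))
  step 5: S(S(add(S(add(Z, S^4(Z))), Z)))
  step 6: S(S(S(add(add(Z, S^4(Z)), Z))))
  step 7: S(S(S(add(S^4(Z), Z))))
  step 8: S(S(S(S(add(SSSZ, Z)))))
  step 9: S(S(S(S(S(add(SSZ, Z))))))
  step 10: S(S(S(S(S(S(add(SZ, Z)))))))
  step 11: S(S(S(S(S(S(S(add(Z, Z))))))))
  step 12: S^7(Z)

Term B:
  start: add(add(SSSZ, SSZ), mul(SZ, SSZ))
  step 1: add(S(add(SSZ, SSZ)), mul(SZ, SSZ))
  step 2: S(add(add(SSZ, SSZ), mul(SZ, SSZ)))
  step 3: S(add(S(add(SZ, SSZ)), mul(SZ, SSZ)))
  step 4: S(S(add(add(SZ, SSZ), mul(SZ, SSZ))))
  step 5: S(S(add(S(add(Z, SSZ)), mul(SZ, SSZ))))
  step 6: S(S(S(add(add(Z, SSZ), mul(SZ, SSZ)))))
  step 7: S(S(S(add(SSZ, mul(SZ, SSZ)))))
  step 8: S(S(S(S(add(SZ, mul(SZ, SSZ))))))
  step 9: S(S(S(S(S(add(Z, mul(SZ, SSZ)))))))
  step 10: S(S(S(S(S(mul(SZ, SSZ))))))
  step 11: S(S(S(S(S(add(SSZ, mul(Z, SSZ)))))))
  step 12: S(S(S(S(S(S(add(SZ, mul(Z, SSZ))))))))
  step 13: S(S(S(S(S(S(S(add(Z, mul(Z, SSZ)))))))))
  step 14: S(S(S(S(S(S(S(mul(Z, SSZ))))))))
  step 15: S^7(Z)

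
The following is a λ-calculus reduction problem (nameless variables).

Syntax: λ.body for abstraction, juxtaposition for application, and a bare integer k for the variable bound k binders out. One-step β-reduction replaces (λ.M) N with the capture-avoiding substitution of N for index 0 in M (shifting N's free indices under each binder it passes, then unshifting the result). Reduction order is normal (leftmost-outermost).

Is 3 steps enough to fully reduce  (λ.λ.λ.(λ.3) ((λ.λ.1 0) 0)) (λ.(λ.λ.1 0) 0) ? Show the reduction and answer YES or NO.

  start: (λ.λ.λ.(λ.3) ((λ.λ.1 0) 0)) (λ.(λ.λ.1 0) 0)
  step 1: λ.λ.(λ.λ.(λ.λ.1 0) 0) ((λ.λ.1 0) 0)
  step 2: λ.λ.λ.(λ.λ.1 0) 0
  step 3: λ.λ.λ.λ.1 0

Answer: YES — reaches normal form λ.λ.λ.λ.1 0 in 3 ≤ 3 steps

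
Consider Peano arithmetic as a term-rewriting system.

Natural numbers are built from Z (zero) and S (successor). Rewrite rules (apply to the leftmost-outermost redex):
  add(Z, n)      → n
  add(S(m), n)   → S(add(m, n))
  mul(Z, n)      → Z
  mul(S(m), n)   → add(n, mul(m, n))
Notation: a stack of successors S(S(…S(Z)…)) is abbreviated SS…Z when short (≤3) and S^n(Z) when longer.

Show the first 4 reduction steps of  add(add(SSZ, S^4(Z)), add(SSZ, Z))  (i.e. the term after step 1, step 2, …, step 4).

  start: add(add(SSZ, S^4(Z)), add(SSZ, Z))
  [1] add(S(add(SZ, S^4(Z))), add(SSZ, Z))
  [2] S(add(add(SZ, S^4(Z)), add(SSZ, Z)))
  [3] S(add(S(add(Z, S^4(Z))), add(SSZ, Z)))
  [4] S(S(add(add(Z, S^4(Z)), add(SSZ, Z))))

Answer: after 4 steps: S(S(add(add(Z, S^4(Z)), add(SSZ, Z))))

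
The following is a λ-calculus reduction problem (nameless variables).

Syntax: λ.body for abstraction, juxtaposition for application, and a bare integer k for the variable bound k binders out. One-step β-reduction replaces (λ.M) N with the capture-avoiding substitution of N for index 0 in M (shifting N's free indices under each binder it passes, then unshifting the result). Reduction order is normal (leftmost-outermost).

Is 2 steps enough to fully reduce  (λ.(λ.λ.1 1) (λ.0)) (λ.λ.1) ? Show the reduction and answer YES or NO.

Answer: NO — after 2 steps the term is λ.(λ.0) (λ.0), not yet normal

Working:
  start: (λ.(λ.λ.1 1) (λ.0)) (λ.λ.1)
  [1] (λ.λ.1 1) (λ.0)
  [2] λ.(λ.0) (λ.0)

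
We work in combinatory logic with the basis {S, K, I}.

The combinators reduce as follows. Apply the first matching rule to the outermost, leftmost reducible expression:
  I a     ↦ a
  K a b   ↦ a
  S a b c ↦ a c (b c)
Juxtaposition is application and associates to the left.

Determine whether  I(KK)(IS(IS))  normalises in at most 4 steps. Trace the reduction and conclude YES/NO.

Answer: YES — reaches normal form K in 2 ≤ 4 steps

Reduction:
  start: I(KK)(IS(IS))
  [1] KK(IS(IS))
  [2] K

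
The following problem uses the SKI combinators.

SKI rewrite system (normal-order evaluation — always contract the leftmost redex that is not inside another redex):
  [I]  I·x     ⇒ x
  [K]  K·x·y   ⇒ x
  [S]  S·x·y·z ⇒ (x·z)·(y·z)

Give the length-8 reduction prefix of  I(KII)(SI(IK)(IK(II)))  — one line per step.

Answer: after 8 steps: I

Derivation:
  start: I(KII)(SI(IK)(IK(II)))
  step 1: KII(SI(IK)(IK(II)))
  step 2: I(SI(IK)(IK(II)))
  step 3: SI(IK)(IK(II))
  step 4: I(IK(II))(IK(IK(II)))
  step 5: IK(II)(IK(IK(II)))
  step 6: K(II)(IK(IK(II)))
  step 7: II
  step 8: I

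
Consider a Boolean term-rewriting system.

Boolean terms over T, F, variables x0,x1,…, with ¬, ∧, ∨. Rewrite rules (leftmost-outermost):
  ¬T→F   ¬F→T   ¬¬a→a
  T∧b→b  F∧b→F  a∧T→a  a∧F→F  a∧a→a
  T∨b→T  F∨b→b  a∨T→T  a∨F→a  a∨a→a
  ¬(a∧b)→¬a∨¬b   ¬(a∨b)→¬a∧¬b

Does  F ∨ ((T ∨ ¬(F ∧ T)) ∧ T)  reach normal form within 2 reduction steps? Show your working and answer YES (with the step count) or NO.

Answer: NO — after 2 steps the term is T ∨ ¬(F ∧ T), not yet normal

Working:
  start: F ∨ ((T ∨ ¬(F ∧ T)) ∧ T)
  step 1: (T ∨ ¬(F ∧ T)) ∧ T
  step 2: T ∨ ¬(F ∧ T)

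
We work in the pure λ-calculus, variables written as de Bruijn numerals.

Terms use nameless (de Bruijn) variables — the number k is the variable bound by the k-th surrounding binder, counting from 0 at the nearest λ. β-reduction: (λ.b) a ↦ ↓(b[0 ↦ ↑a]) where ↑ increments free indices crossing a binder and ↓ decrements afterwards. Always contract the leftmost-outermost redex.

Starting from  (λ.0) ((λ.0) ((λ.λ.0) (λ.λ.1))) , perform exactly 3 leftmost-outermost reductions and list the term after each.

Answer: after 3 steps: λ.0

Derivation:
  start: (λ.0) ((λ.0) ((λ.λ.0) (λ.λ.1)))
  →1  (λ.0) ((λ.λ.0) (λ.λ.1))
  →2  (λ.λ.0) (λ.λ.1)
  →3  λ.0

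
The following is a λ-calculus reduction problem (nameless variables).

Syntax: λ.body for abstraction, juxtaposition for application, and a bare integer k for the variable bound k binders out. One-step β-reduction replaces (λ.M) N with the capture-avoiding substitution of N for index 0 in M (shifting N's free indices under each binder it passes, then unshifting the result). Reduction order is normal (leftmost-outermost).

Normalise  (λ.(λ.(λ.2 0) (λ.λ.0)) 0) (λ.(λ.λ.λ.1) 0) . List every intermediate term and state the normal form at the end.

Answer: normal form = λ.λ.1  (in 5 steps)

Working:
  start: (λ.(λ.(λ.2 0) (λ.λ.0)) 0) (λ.(λ.λ.λ.1) 0)
  [1] (λ.(λ.(λ.(λ.λ.λ.1) 0) 0) (λ.λ.0)) (λ.(λ.λ.λ.1) 0)
  [2] (λ.(λ.(λ.λ.λ.1) 0) 0) (λ.λ.0)
  [3] (λ.(λ.λ.λ.1) 0) (λ.λ.0)
  [4] (λ.λ.λ.1) (λ.λ.0)
  [5] λ.λ.1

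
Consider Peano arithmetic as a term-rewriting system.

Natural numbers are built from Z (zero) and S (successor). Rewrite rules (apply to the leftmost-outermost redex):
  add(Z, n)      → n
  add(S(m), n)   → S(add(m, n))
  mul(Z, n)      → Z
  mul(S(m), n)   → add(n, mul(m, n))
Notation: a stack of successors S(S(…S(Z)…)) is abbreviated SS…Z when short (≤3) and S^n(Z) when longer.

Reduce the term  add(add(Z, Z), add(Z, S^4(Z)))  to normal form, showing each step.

  start: add(add(Z, Z), add(Z, S^4(Z)))
  →1  add(Z, add(Z, S^4(Z)))
  →2  add(Z, S^4(Z))
  →3  S^4(Z)

Answer: normal form = S^4(Z)  (in 3 steps)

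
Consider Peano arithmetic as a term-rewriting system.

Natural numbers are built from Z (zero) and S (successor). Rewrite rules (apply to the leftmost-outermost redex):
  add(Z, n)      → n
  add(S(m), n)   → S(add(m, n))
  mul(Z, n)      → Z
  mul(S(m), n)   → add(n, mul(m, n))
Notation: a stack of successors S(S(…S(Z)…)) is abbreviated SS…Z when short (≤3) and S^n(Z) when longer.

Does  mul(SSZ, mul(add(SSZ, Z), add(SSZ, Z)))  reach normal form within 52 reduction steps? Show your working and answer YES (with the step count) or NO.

  start: mul(SSZ, mul(add(SSZ, Z), add(SSZ, Z)))
  [1] add(mul(add(SSZ, Z), add(SSZ, Z)), mul(SZ, mul(add(SSZ, Z), add(SSZ, Z))))
  [2] add(mul(S(add(SZ, Z)), add(SSZ, Z)), mul(SZ, mul(add(SSZ, Z), add(SSZ, Z))))
  [3] add(add(add(SSZ, Z), mul(add(SZ, Z), add(SSZ, Z))), mul(SZ, mul(add(SSZ, Z), add(SSZ, Z))))
  [4] add(add(S(add(SZ, Z)), mul(add(SZ, Z), add(SSZ, Z))), mul(SZ, mul(add(SSZ, Z), add(SSZ, Z))))
  [5] add(S(add(add(SZ, Z), mul(add(SZ, Z), add(SSZ, Z)))), mul(SZ, mul(add(SSZ, Z), add(SSZ, Z))))
  [6] S(add(add(add(SZ, Z), mul(add(SZ, Z), add(SSZ, Z))), mul(SZ, mul(add(SSZ, Z), add(SSZ, Z)))))
  [7] S(add(add(S(add(Z, Z)), mul(add(SZ, Z), add(SSZ, Z))), mul(SZ, mul(add(SSZ, Z), add(SSZ, Z)))))
  [8] S(add(S(add(add(Z, Z), mul(add(SZ, Z), add(SSZ, Z)))), mul(SZ, mul(add(SSZ, Z), add(SSZ, Z)))))
  [9] S(S(add(add(add(Z, Z), mul(add(SZ, Z), add(SSZ, Z))), mul(SZ, mul(add(SSZ, Z), add(SSZ, Z))))))
  [10] S(S(add(add(Z, mul(add(SZ, Z), add(SSZ, Z))), mul(SZ, mul(add(SSZ, Z), add(SSZ, Z))))))
  [11] S(S(add(mul(add(SZ, Z), add(SSZ, Z)), mul(SZ, mul(add(SSZ, Z), add(SSZ, Z))))))
  [12] S(S(add(mul(S(add(Z, Z)), add(SSZ, Z)), mul(SZ, mul(add(SSZ, Z), add(SSZ, Z))))))
  [13] S(S(add(add(add(SSZ, Z), mul(add(Z, Z), add(SSZ, Z))), mul(SZ, mul(add(SSZ, Z), add(SSZ, Z))))))
  [14] S(S(add(add(S(add(SZ, Z)), mul(add(Z, Z), add(SSZ, Z))), mul(SZ, mul(add(SSZ, Z), add(SSZ, Z))))))
  [15] S(S(add(S(add(add(SZ, Z), mul(add(Z, Z), add(SSZ, Z)))), mul(SZ, mul(add(SSZ, Z), add(SSZ, Z))))))
  [16] S(S(S(add(add(add(SZ, Z), mul(add(Z, Z), add(SSZ, Z))), mul(SZ, mul(add(SSZ, Z), add(SSZ, Z)))))))
  [17] S(S(S(add(add(S(add(Z, Z)), mul(add(Z, Z), add(SSZ, Z))), mul(SZ, mul(add(SSZ, Z), add(SSZ, Z)))))))
  [18] S(S(S(add(S(add(add(Z, Z), mul(add(Z, Z), add(SSZ, Z)))), mul(SZ, mul(add(SSZ, Z), add(SSZ, Z)))))))
  [19] S(S(S(S(add(add(add(Z, Z), mul(add(Z, Z), add(SSZ, Z))), mul(SZ, mul(add(SSZ, Z), add(SSZ, Z))))))))
  [20] S(S(S(S(add(add(Z, mul(add(Z, Z), add(SSZ, Z))), mul(SZ, mul(add(SSZ, Z), add(SSZ, Z))))))))
  [21] S(S(S(S(add(mul(add(Z, Z), add(SSZ, Z)), mul(SZ, mul(add(SSZ, Z), add(SSZ, Z))))))))
  [22] S(S(S(S(add(mul(Z, add(SSZ, Z)), mul(SZ, mul(add(SSZ, Z), add(SSZ, Z))))))))
  [23] S(S(S(S(add(Z, mul(SZ, mul(add(SSZ, Z), add(SSZ, Z))))))))
  [24] S(S(S(S(mul(SZ, mul(add(SSZ, Z), add(SSZ, Z)))))))
  [25] S(S(S(S(add(mul(add(SSZ, Z), add(SSZ, Z)), mul(Z, mul(add(SSZ, Z), add(SSZ, Z))))))))
  [26] S(S(S(S(add(mul(S(add(SZ, Z)), add(SSZ, Z)), mul(Z, mul(add(SSZ, Z), add(SSZ, Z))))))))
  [27] S(S(S(S(add(add(add(SSZ, Z), mul(add(SZ, Z), add(SSZ, Z))), mul(Z, mul(add(SSZ, Z), add(SSZ, Z))))))))
  [28] S(S(S(S(add(add(S(add(SZ, Z)), mul(add(SZ, Z), add(SSZ, Z))), mul(Z, mul(add(SSZ, Z), add(SSZ, Z))))))))
  [29] S(S(S(S(add(S(add(add(SZ, Z), mul(add(SZ, Z), add(SSZ, Z)))), mul(Z, mul(add(SSZ, Z), add(SSZ, Z))))))))
  [30] S(S(S(S(S(add(add(add(SZ, Z), mul(add(SZ, Z), add(SSZ, Z))), mul(Z, mul(add(SSZ, Z), add(SSZ, Z)))))))))
  [31] S(S(S(S(S(add(add(S(add(Z, Z)), mul(add(SZ, Z), add(SSZ, Z))), mul(Z, mul(add(SSZ, Z), add(SSZ, Z)))))))))
  [32] S(S(S(S(S(add(S(add(add(Z, Z), mul(add(SZ, Z), add(SSZ, Z)))), mul(Z, mul(add(SSZ, Z), add(SSZ, Z)))))))))
  [33] S(S(S(S(S(S(add(add(add(Z, Z), mul(add(SZ, Z), add(SSZ, Z))), mul(Z, mul(add(SSZ, Z), add(SSZ, Z))))))))))
  [34] S(S(S(S(S(S(add(add(Z, mul(add(SZ, Z), add(SSZ, Z))), mul(Z, mul(add(SSZ, Z), add(SSZ, Z))))))))))
  [35] S(S(S(S(S(S(add(mul(add(SZ, Z), add(SSZ, Z)), mul(Z, mul(add(SSZ, Z), add(SSZ, Z))))))))))
  [36] S(S(S(S(S(S(add(mul(S(add(Z, Z)), add(SSZ, Z)), mul(Z, mul(add(SSZ, Z), add(SSZ, Z))))))))))
  [37] S(S(S(S(S(S(add(add(add(SSZ, Z), mul(add(Z, Z), add(SSZ, Z))), mul(Z, mul(add(SSZ, Z), add(SSZ, Z))))))))))
  [38] S(S(S(S(S(S(add(add(S(add(SZ, Z)), mul(add(Z, Z), add(SSZ, Z))), mul(Z, mul(add(SSZ, Z), add(SSZ, Z))))))))))
  [39] S(S(S(S(S(S(add(S(add(add(SZ, Z), mul(add(Z, Z), add(SSZ, Z)))), mul(Z, mul(add(SSZ, Z), add(SSZ, Z))))))))))
  [40] S(S(S(S(S(S(S(add(add(add(SZ, Z), mul(add(Z, Z), add(SSZ, Z))), mul(Z, mul(add(SSZ, Z), add(SSZ, Z)))))))))))
  [41] S(S(S(S(S(S(S(add(add(S(add(Z, Z)), mul(add(Z, Z), add(SSZ, Z))), mul(Z, mul(add(SSZ, Z), add(SSZ, Z)))))))))))
  [42] S(S(S(S(S(S(S(add(S(add(add(Z, Z), mul(add(Z, Z), add(SSZ, Z)))), mul(Z, mul(add(SSZ, Z), add(SSZ, Z)))))))))))
  [43] S(S(S(S(S(S(S(S(add(add(add(Z, Z), mul(add(Z, Z), add(SSZ, Z))), mul(Z, mul(add(SSZ, Z), add(SSZ, Z))))))))))))
  [44] S(S(S(S(S(S(S(S(add(add(Z, mul(add(Z, Z), add(SSZ, Z))), mul(Z, mul(add(SSZ, Z), add(SSZ, Z))))))))))))
  [45] S(S(S(S(S(S(S(S(add(mul(add(Z, Z), add(SSZ, Z)), mul(Z, mul(add(SSZ, Z), add(SSZ, Z))))))))))))
  [46] S(S(S(S(S(S(S(S(add(mul(Z, add(SSZ, Z)), mul(Z, mul(add(SSZ, Z), add(SSZ, Z))))))))))))
  [47] S(S(S(S(S(S(S(S(add(Z, mul(Z, mul(add(SSZ, Z), add(SSZ, Z))))))))))))
  [48] S(S(S(S(S(S(S(S(mul(Z, mul(add(SSZ, Z), add(SSZ, Z)))))))))))
  [49] S^8(Z)

Answer: YES — reaches normal form S^8(Z) in 49 ≤ 52 steps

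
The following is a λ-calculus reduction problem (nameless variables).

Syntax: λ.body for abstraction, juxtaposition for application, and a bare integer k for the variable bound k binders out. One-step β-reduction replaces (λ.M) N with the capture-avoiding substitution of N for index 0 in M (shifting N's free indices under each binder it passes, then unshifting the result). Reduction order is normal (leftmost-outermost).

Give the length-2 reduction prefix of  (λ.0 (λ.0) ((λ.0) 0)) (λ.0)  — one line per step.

  start: (λ.0 (λ.0) ((λ.0) 0)) (λ.0)
  →1  (λ.0) (λ.0) ((λ.0) (λ.0))
  →2  (λ.0) ((λ.0) (λ.0))

Answer: after 2 steps: (λ.0) ((λ.0) (λ.0))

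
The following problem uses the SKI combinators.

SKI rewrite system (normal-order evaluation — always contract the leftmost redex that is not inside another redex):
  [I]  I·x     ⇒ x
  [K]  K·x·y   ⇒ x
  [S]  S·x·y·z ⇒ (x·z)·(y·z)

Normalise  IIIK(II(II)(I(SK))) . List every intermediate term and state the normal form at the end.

  start: IIIK(II(II)(I(SK)))
  [1] IIK(II(II)(I(SK)))
  [2] IK(II(II)(I(SK)))
  [3] K(II(II)(I(SK)))
  [4] K(I(II)(I(SK)))
  [5] K(II(I(SK)))
  [6] K(I(I(SK)))
  [7] K(I(SK))
  [8] K(SK)

Answer: normal form = K(SK)  (in 8 steps)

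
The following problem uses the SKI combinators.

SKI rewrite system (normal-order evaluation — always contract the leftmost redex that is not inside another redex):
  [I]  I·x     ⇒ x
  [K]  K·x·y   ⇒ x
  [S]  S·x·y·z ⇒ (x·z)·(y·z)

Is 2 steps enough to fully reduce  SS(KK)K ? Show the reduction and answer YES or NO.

Answer: YES — reaches normal form SKK in 2 ≤ 2 steps

Derivation:
  start: SS(KK)K
  step 1: SK(KKK)
  step 2: SKK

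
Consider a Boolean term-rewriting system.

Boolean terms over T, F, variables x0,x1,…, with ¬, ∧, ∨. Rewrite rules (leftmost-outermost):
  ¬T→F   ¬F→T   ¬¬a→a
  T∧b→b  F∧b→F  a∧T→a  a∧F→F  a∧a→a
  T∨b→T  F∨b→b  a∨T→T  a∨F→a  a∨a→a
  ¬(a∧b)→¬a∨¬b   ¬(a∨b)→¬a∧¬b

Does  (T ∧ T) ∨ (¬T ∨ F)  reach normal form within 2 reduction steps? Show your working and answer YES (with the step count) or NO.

  start: (T ∧ T) ∨ (¬T ∨ F)
  →1  T ∨ (¬T ∨ F)
  →2  T

Answer: YES — reaches normal form T in 2 ≤ 2 steps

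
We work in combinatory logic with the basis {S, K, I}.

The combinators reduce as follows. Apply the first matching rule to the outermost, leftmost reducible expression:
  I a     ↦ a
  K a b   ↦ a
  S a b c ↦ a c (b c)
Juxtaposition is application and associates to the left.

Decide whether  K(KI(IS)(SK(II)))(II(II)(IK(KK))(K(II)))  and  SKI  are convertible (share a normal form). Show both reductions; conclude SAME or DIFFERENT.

Term A:
  start: K(KI(IS)(SK(II)))(II(II)(IK(KK))(K(II)))
  →1  KI(IS)(SK(II))
  →2  I(SK(II))
  →3  SK(II)
  →4  SKI

Term B:
  start: SKI

Answer: SAME — A ⇓ SKI, B ⇓ SKI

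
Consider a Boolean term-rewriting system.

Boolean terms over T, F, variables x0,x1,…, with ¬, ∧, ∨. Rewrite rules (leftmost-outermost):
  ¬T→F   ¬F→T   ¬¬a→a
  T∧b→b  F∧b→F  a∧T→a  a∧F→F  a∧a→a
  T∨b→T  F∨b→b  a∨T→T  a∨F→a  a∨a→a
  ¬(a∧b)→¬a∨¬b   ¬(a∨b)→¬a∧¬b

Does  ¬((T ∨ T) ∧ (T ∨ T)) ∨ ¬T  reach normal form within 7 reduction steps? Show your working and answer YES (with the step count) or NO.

Answer: YES — reaches normal form F in 6 ≤ 7 steps

Working:
  start: ¬((T ∨ T) ∧ (T ∨ T)) ∨ ¬T
  [1] (¬(T ∨ T) ∨ ¬(T ∨ T)) ∨ ¬T
  [2] ¬(T ∨ T) ∨ ¬T
  [3] (¬T ∧ ¬T) ∨ ¬T
  [4] ¬T ∨ ¬T
  [5] ¬T
  [6] F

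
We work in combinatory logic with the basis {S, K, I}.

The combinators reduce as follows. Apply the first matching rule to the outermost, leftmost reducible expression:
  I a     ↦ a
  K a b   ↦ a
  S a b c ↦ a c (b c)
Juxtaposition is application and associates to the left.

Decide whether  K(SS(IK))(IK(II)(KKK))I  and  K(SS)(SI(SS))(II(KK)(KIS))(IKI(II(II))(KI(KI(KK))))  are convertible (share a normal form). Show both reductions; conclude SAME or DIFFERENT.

Answer: SAME — A ⇓ SI(KI), B ⇓ SI(KI)

Derivation:
Term A:
  start: K(SS(IK))(IK(II)(KKK))I
  →1  SS(IK)I
  →2  SI(IKI)
  →3  SI(KI)

Term B:
  start: K(SS)(SI(SS))(II(KK)(KIS))(IKI(II(II))(KI(KI(KK))))
  →1  SS(II(KK)(KIS))(IKI(II(II))(KI(KI(KK))))
  →2  S(IKI(II(II))(KI(KI(KK))))(II(KK)(KIS)(IKI(II(II))(KI(KI(KK)))))
  →3  S(KI(II(II))(KI(KI(KK))))(II(KK)(KIS)(IKI(II(II))(KI(KI(KK)))))
  →4  S(I(KI(KI(KK))))(II(KK)(KIS)(IKI(II(II))(KI(KI(KK)))))
  →5  S(KI(KI(KK)))(II(KK)(KIS)(IKI(II(II))(KI(KI(KK)))))
  →6  SI(II(KK)(KIS)(IKI(II(II))(KI(KI(KK)))))
  →7  SI(I(KK)(KIS)(IKI(II(II))(KI(KI(KK)))))
  →8  SI(KK(KIS)(IKI(II(II))(KI(KI(KK)))))
  →9  SI(K(IKI(II(II))(KI(KI(KK)))))
  →10  SI(K(KI(II(II))(KI(KI(KK)))))
  →11  SI(K(I(KI(KI(KK)))))
  →12  SI(K(KI(KI(KK))))
  →13  SI(KI)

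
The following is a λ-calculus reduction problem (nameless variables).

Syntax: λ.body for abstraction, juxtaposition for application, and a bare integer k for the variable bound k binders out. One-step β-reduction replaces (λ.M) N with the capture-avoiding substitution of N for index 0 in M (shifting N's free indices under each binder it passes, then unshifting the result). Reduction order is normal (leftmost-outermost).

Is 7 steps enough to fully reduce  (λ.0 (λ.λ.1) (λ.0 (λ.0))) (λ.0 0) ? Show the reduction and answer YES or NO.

Answer: YES — reaches normal form λ.λ.1 in 4 ≤ 7 steps

Derivation:
  start: (λ.0 (λ.λ.1) (λ.0 (λ.0))) (λ.0 0)
  →1  (λ.0 0) (λ.λ.1) (λ.0 (λ.0))
  →2  (λ.λ.1) (λ.λ.1) (λ.0 (λ.0))
  →3  (λ.λ.λ.1) (λ.0 (λ.0))
  →4  λ.λ.1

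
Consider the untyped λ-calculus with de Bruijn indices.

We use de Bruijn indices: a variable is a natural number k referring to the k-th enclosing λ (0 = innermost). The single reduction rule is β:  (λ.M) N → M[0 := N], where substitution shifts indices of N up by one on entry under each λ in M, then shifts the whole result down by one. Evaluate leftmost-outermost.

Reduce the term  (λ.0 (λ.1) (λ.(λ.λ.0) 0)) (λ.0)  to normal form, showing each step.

  start: (λ.0 (λ.1) (λ.(λ.λ.0) 0)) (λ.0)
  [1] (λ.0) (λ.λ.0) (λ.(λ.λ.0) 0)
  [2] (λ.λ.0) (λ.(λ.λ.0) 0)
  [3] λ.0

Answer: normal form = λ.0  (in 3 steps)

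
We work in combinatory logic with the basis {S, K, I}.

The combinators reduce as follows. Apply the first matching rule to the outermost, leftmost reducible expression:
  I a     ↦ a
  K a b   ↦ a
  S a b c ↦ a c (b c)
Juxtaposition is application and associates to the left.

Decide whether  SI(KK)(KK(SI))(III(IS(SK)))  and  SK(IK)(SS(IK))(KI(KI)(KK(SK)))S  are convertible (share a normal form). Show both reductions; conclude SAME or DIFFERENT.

Term A:
  start: SI(KK)(KK(SI))(III(IS(SK)))
  [1] I(KK(SI))(KK(KK(SI)))(III(IS(SK)))
  [2] KK(SI)(KK(KK(SI)))(III(IS(SK)))
  [3] K(KK(KK(SI)))(III(IS(SK)))
  [4] KK(KK(SI))
  [5] K

Term B:
  start: SK(IK)(SS(IK))(KI(KI)(KK(SK)))S
  [1] K(SS(IK))(IK(SS(IK)))(KI(KI)(KK(SK)))S
  [2] SS(IK)(KI(KI)(KK(SK)))S
  [3] S(KI(KI)(KK(SK)))(IK(KI(KI)(KK(SK))))S
  [4] KI(KI)(KK(SK))S(IK(KI(KI)(KK(SK)))S)
  [5] I(KK(SK))S(IK(KI(KI)(KK(SK)))S)
  [6] KK(SK)S(IK(KI(KI)(KK(SK)))S)
  [7] KS(IK(KI(KI)(KK(SK)))S)
  [8] S

Answer: DIFFERENT — A ⇓ K, B ⇓ S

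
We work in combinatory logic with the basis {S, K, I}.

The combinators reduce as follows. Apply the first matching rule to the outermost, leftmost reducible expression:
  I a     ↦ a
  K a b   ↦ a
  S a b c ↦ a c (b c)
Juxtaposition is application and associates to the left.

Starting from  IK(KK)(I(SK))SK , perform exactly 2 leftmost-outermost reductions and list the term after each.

  start: IK(KK)(I(SK))SK
  [1] K(KK)(I(SK))SK
  [2] KKSK

Answer: after 2 steps: KKSK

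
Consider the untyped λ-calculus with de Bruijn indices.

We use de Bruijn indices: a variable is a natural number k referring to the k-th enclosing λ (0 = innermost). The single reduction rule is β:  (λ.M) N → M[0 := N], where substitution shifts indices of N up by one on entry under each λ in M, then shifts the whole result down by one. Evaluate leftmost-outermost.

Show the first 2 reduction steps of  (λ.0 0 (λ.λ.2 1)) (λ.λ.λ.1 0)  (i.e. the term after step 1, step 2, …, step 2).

Answer: after 2 steps: (λ.λ.1 0) (λ.λ.(λ.λ.λ.1 0) 1)

Derivation:
  start: (λ.0 0 (λ.λ.2 1)) (λ.λ.λ.1 0)
  [1] (λ.λ.λ.1 0) (λ.λ.λ.1 0) (λ.λ.(λ.λ.λ.1 0) 1)
  [2] (λ.λ.1 0) (λ.λ.(λ.λ.λ.1 0) 1)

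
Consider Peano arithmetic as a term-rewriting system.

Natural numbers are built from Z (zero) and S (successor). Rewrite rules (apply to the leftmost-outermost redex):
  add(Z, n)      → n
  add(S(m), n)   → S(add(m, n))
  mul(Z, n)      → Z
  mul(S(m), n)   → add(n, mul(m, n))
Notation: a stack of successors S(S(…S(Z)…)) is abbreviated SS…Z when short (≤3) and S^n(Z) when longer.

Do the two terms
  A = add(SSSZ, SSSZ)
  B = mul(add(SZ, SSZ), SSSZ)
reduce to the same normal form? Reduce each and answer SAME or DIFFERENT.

Answer: DIFFERENT — A ⇓ S^6(Z), B ⇓ S^9(Z)

Working:
Term A:
  start: add(SSSZ, SSSZ)
  step 1: S(add(SSZ, SSSZ))
  step 2: S(S(add(SZ, SSSZ)))
  step 3: S(S(S(add(Z, SSSZ))))
  step 4: S^6(Z)

Term B:
  start: mul(add(SZ, SSZ), SSSZ)
  step 1: mul(S(add(Z, SSZ)), SSSZ)
  step 2: add(SSSZ, mul(add(Z, SSZ), SSSZ))
  step 3: S(add(SSZ, mul(add(Z, SSZ), SSSZ)))
  step 4: S(S(add(SZ, mul(add(Z, SSZ), SSSZ))))
  step 5: S(S(S(add(Z, mul(add(Z, SSZ), SSSZ)))))
  step 6: S(S(S(mul(add(Z, SSZ), SSSZ))))
  step 7: S(S(S(mul(SSZ, SSSZ))))
  step 8: S(S(S(add(SSSZ, mul(SZ, SSSZ)))))
  step 9: S(S(S(S(add(SSZ, mul(SZ, SSSZ))))))
  step 10: S(S(S(S(S(add(SZ, mul(SZ, SSSZ)))))))
  step 11: S(S(S(S(S(S(add(Z, mul(SZ, SSSZ))))))))
  step 12: S(S(S(S(S(S(mul(SZ, SSSZ)))))))
  step 13: S(S(S(S(S(S(add(SSSZ, mul(Z, SSSZ))))))))
  step 14: S(S(S(S(S(S(S(add(SSZ, mul(Z, SSSZ)))))))))
  step 15: S(S(S(S(S(S(S(S(add(SZ, mul(Z, SSSZ))))))))))
  step 16: S(S(S(S(S(S(S(S(S(add(Z, mul(Z, SSSZ)))))))))))
  step 17: S(S(S(S(S(S(S(S(S(mul(Z, SSSZ))))))))))
  step 18: S^9(Z)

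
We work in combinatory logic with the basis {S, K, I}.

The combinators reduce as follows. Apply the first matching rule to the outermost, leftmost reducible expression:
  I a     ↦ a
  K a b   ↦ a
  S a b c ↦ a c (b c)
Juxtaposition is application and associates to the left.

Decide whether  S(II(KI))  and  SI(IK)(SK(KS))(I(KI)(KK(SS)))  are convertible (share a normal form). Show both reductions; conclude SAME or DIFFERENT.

Term A:
  start: S(II(KI))
  [1] S(I(KI))
  [2] S(KI)

Term B:
  start: SI(IK)(SK(KS))(I(KI)(KK(SS)))
  [1] I(SK(KS))(IK(SK(KS)))(I(KI)(KK(SS)))
  [2] SK(KS)(IK(SK(KS)))(I(KI)(KK(SS)))
  [3] K(IK(SK(KS)))(KS(IK(SK(KS))))(I(KI)(KK(SS)))
  [4] IK(SK(KS))(I(KI)(KK(SS)))
  [5] K(SK(KS))(I(KI)(KK(SS)))
  [6] SK(KS)

Answer: DIFFERENT — A ⇓ S(KI), B ⇓ SK(KS)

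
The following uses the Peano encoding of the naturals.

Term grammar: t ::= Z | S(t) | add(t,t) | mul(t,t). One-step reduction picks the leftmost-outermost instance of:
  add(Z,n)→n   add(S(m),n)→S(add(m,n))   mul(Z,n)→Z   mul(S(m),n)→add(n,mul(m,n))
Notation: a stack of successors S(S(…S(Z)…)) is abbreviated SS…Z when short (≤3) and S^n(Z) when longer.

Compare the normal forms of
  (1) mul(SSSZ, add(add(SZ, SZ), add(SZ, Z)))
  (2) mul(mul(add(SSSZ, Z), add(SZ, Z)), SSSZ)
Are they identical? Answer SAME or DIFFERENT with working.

Answer: SAME — A ⇓ S^9(Z), B ⇓ S^9(Z)

Working:
Term A:
  start: mul(SSSZ, add(add(SZ, SZ), add(SZ, Z)))
  →1  add(add(add(SZ, SZ), add(SZ, Z)), mul(SSZ, add(add(SZ, SZ), add(SZ, Z))))
  →2  add(add(S(add(Z, SZ)), add(SZ, Z)), mul(SSZ, add(add(SZ, SZ), add(SZ, Z))))
  →3  add(S(add(add(Z, SZ), add(SZ, Z))), mul(SSZ, add(add(SZ, SZ), add(SZ, Z))))
  →4  S(add(add(add(Z, SZ), add(SZ, Z)), mul(SSZ, add(add(SZ, SZ), add(SZ, Z)))))
  →5  S(add(add(SZ, add(SZ, Z)), mul(SSZ, add(add(SZ, SZ), add(SZ, Z)))))
  →6  S(add(S(add(Z, add(SZ, Z))), mul(SSZ, add(add(SZ, SZ), add(SZ, Z)))))
  →7  S(S(add(add(Z, add(SZ, Z)), mul(SSZ, add(add(SZ, SZ), add(SZ, Z))))))
  →8  S(S(add(add(SZ, Z), mul(SSZ, add(add(SZ, SZ), add(SZ, Z))))))
  →9  S(S(add(S(add(Z, Z)), mul(SSZ, add(add(SZ, SZ), add(SZ, Z))))))
  →10  S(S(S(add(add(Z, Z), mul(SSZ, add(add(SZ, SZ), add(SZ, Z)))))))
  →11  S(S(S(add(Z, mul(SSZ, add(add(SZ, SZ), add(SZ, Z)))))))
  →12  S(S(S(mul(SSZ, add(add(SZ, SZ), add(SZ, Z))))))
  →13  S(S(S(add(add(add(SZ, SZ), add(SZ, Z)), mul(SZ, add(add(SZ, SZ), add(SZ, Z)))))))
  →14  S(S(S(add(add(S(add(Z, SZ)), add(SZ, Z)), mul(SZ, add(add(SZ, SZ), add(SZ, Z)))))))
  →15  S(S(S(add(S(add(add(Z, SZ), add(SZ, Z))), mul(SZ, add(add(SZ, SZ), add(SZ, Z)))))))
  →16  S(S(S(S(add(add(add(Z, SZ), add(SZ, Z)), mul(SZ, add(add(SZ, SZ), add(SZ, Z))))))))
  →17  S(S(S(S(add(add(SZ, add(SZ, Z)), mul(SZ, add(add(SZ, SZ), add(SZ, Z))))))))
  →18  S(S(S(S(add(S(add(Z, add(SZ, Z))), mul(SZ, add(add(SZ, SZ), add(SZ, Z))))))))
  →19  S(S(S(S(S(add(add(Z, add(SZ, Z)), mul(SZ, add(add(SZ, SZ), add(SZ, Z)))))))))
  →20  S(S(S(S(S(add(add(SZ, Z), mul(SZ, add(add(SZ, SZ), add(SZ, Z)))))))))
  →21  S(S(S(S(S(add(S(add(Z, Z)), mul(SZ, add(add(SZ, SZ), add(SZ, Z)))))))))
  →22  S(S(S(S(S(S(add(add(Z, Z), mul(SZ, add(add(SZ, SZ), add(SZ, Z))))))))))
  →23  S(S(S(S(S(S(add(Z, mul(SZ, add(add(SZ, SZ), add(SZ, Z))))))))))
  →24  S(S(S(S(S(S(mul(SZ, add(add(SZ, SZ), add(SZ, Z)))))))))
  →25  S(S(S(S(S(S(add(add(add(SZ, SZ), add(SZ, Z)), mul(Z, add(add(SZ, SZ), add(SZ, Z))))))))))
  →26  S(S(S(S(S(S(add(add(S(add(Z, SZ)), add(SZ, Z)), mul(Z, add(add(SZ, SZ), add(SZ, Z))))))))))
  →27  S(S(S(S(S(S(add(S(add(add(Z, SZ), add(SZ, Z))), mul(Z, add(add(SZ, SZ), add(SZ, Z))))))))))
  →28  S(S(S(S(S(S(S(add(add(add(Z, SZ), add(SZ, Z)), mul(Z, add(add(SZ, SZ), add(SZ, Z)))))))))))
  →29  S(S(S(S(S(S(S(add(add(SZ, add(SZ, Z)), mul(Z, add(add(SZ, SZ), add(SZ, Z)))))))))))
  →30  S(S(S(S(S(S(S(add(S(add(Z, add(SZ, Z))), mul(Z, add(add(SZ, SZ), add(SZ, Z)))))))))))
  →31  S(S(S(S(S(S(S(S(add(add(Z, add(SZ, Z)), mul(Z, add(add(SZ, SZ), add(SZ, Z))))))))))))
  →32  S(S(S(S(S(S(S(S(add(add(SZ, Z), mul(Z, add(add(SZ, SZ), add(SZ, Z))))))))))))
  →33  S(S(S(S(S(S(S(S(add(S(add(Z, Z)), mul(Z, add(add(SZ, SZ), add(SZ, Z))))))))))))
  →34  S(S(S(S(S(S(S(S(S(add(add(Z, Z), mul(Z, add(add(SZ, SZ), add(SZ, Z)))))))))))))
  →35  S(S(S(S(S(S(S(S(S(add(Z, mul(Z, add(add(SZ, SZ), add(SZ, Z)))))))))))))
  →36  S(S(S(S(S(S(S(S(S(mul(Z, add(add(SZ, SZ), add(SZ, Z))))))))))))
  →37  S^9(Z)

Term B:
  start: mul(mul(add(SSSZ, Z), add(SZ, Z)), SSSZ)
  →1  mul(mul(S(add(SSZ, Z)), add(SZ, Z)), SSSZ)
  →2  mul(add(add(SZ, Z), mul(add(SSZ, Z), add(SZ, Z))), SSSZ)
  →3  mul(add(S(add(Z, Z)), mul(add(SSZ, Z), add(SZ, Z))), SSSZ)
  →4  mul(S(add(add(Z, Z), mul(add(SSZ, Z), add(SZ, Z)))), SSSZ)
  →5  add(SSSZ, mul(add(add(Z, Z), mul(add(SSZ, Z), add(SZ, Z))), SSSZ))
  →6  S(add(SSZ, mul(add(add(Z, Z), mul(add(SSZ, Z), add(SZ, Z))), SSSZ)))
  →7  S(S(add(SZ, mul(add(add(Z, Z), mul(add(SSZ, Z), add(SZ, Z))), SSSZ))))
  →8  S(S(S(add(Z, mul(add(add(Z, Z), mul(add(SSZ, Z), add(SZ, Z))), SSSZ)))))
  →9  S(S(S(mul(add(add(Z, Z), mul(add(SSZ, Z), add(SZ, Z))), SSSZ))))
  →10  S(S(S(mul(add(Z, mul(add(SSZ, Z), add(SZ, Z))), SSSZ))))
  →11  S(S(S(mul(mul(add(SSZ, Z), add(SZ, Z)), SSSZ))))
  →12  S(S(S(mul(mul(S(add(SZ, Z)), add(SZ, Z)), SSSZ))))
  →13  S(S(S(mul(add(add(SZ, Z), mul(add(SZ, Z), add(SZ, Z))), SSSZ))))
  →14  S(S(S(mul(add(S(add(Z, Z)), mul(add(SZ, Z), add(SZ, Z))), SSSZ))))
  →15  S(S(S(mul(S(add(add(Z, Z), mul(add(SZ, Z), add(SZ, Z)))), SSSZ))))
  →16  S(S(S(add(SSSZ, mul(add(add(Z, Z), mul(add(SZ, Z), add(SZ, Z))), SSSZ)))))
  →17  S(S(S(S(add(SSZ, mul(add(add(Z, Z), mul(add(SZ, Z), add(SZ, Z))), SSSZ))))))
  →18  S(S(S(S(S(add(SZ, mul(add(add(Z, Z), mul(add(SZ, Z), add(SZ, Z))), SSSZ)))))))
  →19  S(S(S(S(S(S(add(Z, mul(add(add(Z, Z), mul(add(SZ, Z), add(SZ, Z))), SSSZ))))))))
  →20  S(S(S(S(S(S(mul(add(add(Z, Z), mul(add(SZ, Z), add(SZ, Z))), SSSZ)))))))
  →21  S(S(S(S(S(S(mul(add(Z, mul(add(SZ, Z), add(SZ, Z))), SSSZ)))))))
  →22  S(S(S(S(S(S(mul(mul(add(SZ, Z), add(SZ, Z)), SSSZ)))))))
  →23  S(S(S(S(S(S(mul(mul(S(add(Z, Z)), add(SZ, Z)), SSSZ)))))))
  →24  S(S(S(S(S(S(mul(add(add(SZ, Z), mul(add(Z, Z), add(SZ, Z))), SSSZ)))))))
  →25  S(S(S(S(S(S(mul(add(S(add(Z, Z)), mul(add(Z, Z), add(SZ, Z))), SSSZ)))))))
  →26  S(S(S(S(S(S(mul(S(add(add(Z, Z), mul(add(Z, Z), add(SZ, Z)))), SSSZ)))))))
  →27  S(S(S(S(S(S(add(SSSZ, mul(add(add(Z, Z), mul(add(Z, Z), add(SZ, Z))), SSSZ))))))))
  →28  S(S(S(S(S(S(S(add(SSZ, mul(add(add(Z, Z), mul(add(Z, Z), add(SZ, Z))), SSSZ)))))))))
  →29  S(S(S(S(S(S(S(S(add(SZ, mul(add(add(Z, Z), mul(add(Z, Z), add(SZ, Z))), SSSZ))))))))))
  →30  S(S(S(S(S(S(S(S(S(add(Z, mul(add(add(Z, Z), mul(add(Z, Z), add(SZ, Z))), SSSZ)))))))))))
  →31  S(S(S(S(S(S(S(S(S(mul(add(add(Z, Z), mul(add(Z, Z), add(SZ, Z))), SSSZ))))))))))
  →32  S(S(S(S(S(S(S(S(S(mul(add(Z, mul(add(Z, Z), add(SZ, Z))), SSSZ))))))))))
  →33  S(S(S(S(S(S(S(S(S(mul(mul(add(Z, Z), add(SZ, Z)), SSSZ))))))))))
  →34  S(S(S(S(S(S(S(S(S(mul(mul(Z, add(SZ, Z)), SSSZ))))))))))
  →35  S(S(S(S(S(S(S(S(S(mul(Z, SSSZ))))))))))
  →36  S^9(Z)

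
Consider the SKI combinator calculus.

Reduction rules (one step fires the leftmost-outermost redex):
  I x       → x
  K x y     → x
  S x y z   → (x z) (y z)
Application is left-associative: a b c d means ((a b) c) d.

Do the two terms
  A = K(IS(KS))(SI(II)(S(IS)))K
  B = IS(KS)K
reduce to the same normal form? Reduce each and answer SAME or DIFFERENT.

Term A:
  start: K(IS(KS))(SI(II)(S(IS)))K
  →1  IS(KS)K
  →2  S(KS)K

Term B:
  start: IS(KS)K
  →1  S(KS)K

Answer: SAME — A ⇓ S(KS)K, B ⇓ S(KS)K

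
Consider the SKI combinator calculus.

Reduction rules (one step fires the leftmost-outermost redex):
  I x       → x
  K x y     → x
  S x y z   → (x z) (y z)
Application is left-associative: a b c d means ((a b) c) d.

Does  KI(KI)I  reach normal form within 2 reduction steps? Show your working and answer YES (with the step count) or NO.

Answer: YES — reaches normal form I in 2 ≤ 2 steps

Working:
  start: KI(KI)I
  [1] II
  [2] I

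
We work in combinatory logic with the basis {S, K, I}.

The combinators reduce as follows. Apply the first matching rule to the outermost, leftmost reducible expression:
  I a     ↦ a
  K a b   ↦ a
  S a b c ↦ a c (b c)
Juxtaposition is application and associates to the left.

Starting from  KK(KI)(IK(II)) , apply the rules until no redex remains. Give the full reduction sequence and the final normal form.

Answer: normal form = K(KI)  (in 3 steps)

Derivation:
  start: KK(KI)(IK(II))
  [1] K(IK(II))
  [2] K(K(II))
  [3] K(KI)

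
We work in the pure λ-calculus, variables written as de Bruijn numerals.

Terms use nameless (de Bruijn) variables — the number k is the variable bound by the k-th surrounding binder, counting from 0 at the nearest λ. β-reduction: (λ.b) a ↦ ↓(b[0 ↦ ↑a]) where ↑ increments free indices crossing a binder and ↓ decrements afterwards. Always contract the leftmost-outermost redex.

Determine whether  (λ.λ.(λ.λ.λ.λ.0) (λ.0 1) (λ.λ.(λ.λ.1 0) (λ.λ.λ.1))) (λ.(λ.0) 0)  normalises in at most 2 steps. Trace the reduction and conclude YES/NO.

  start: (λ.λ.(λ.λ.λ.λ.0) (λ.0 1) (λ.λ.(λ.λ.1 0) (λ.λ.λ.1))) (λ.(λ.0) 0)
  step 1: λ.(λ.λ.λ.λ.0) (λ.0 1) (λ.λ.(λ.λ.1 0) (λ.λ.λ.1))
  step 2: λ.(λ.λ.λ.0) (λ.λ.(λ.λ.1 0) (λ.λ.λ.1))

Answer: NO — after 2 steps the term is λ.(λ.λ.λ.0) (λ.λ.(λ.λ.1 0) (λ.λ.λ.1)), not yet normal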